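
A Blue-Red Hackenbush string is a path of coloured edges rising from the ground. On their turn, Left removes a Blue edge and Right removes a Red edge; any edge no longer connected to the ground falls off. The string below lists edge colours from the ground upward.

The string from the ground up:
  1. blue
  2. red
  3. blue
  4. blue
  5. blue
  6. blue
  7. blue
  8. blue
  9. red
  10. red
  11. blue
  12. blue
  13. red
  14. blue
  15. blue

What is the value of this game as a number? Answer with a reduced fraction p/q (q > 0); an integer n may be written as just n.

16183/16384

step 1: add blue to get b; options L={ 0 } R={ (no moves) } — 1
step 2: add red to get br; options L={ 0 } R={ 1 } — 1/2
step 3: add blue to get brb; options L={ 0; 1/2 } R={ 1 } — 3/4
step 4: add blue to get brbb; options L={ 0; 1/2; 3/4 } R={ 1 } — 7/8
step 5: add blue to get brbbb; options L={ 0; 1/2; 3/4; 7/8 } R={ 1 } — 15/16
step 6: add blue to get brbbbb; options L={ 0; 1/2; 3/4; 7/8; 15/16 } R={ 1 } — 31/32
step 7: add blue to get brbbbbb; options L={ 0; 1/2; 3/4; 7/8; 15/16; 31/32 } R={ 1 } — 63/64
step 8: add blue to get brbbbbbb; options L={ 0; 1/2; 3/4; 7/8; 15/16; 31/32; 63/64 } R={ 1 } — 127/128
step 9: add red to get brbbbbbbr; options L={ 0; 1/2; 3/4; 7/8; 15/16; 31/32; 63/64 } R={ 127/128; 1 } — 253/256
step 10: add red to get brbbbbbbrr; options L={ 0; 1/2; 3/4; 7/8; 15/16; 31/32; 63/64 } R={ 253/256; 127/128; 1 } — 505/512
step 11: add blue to get brbbbbbbrrb; options L={ 0; 1/2; 3/4; 7/8; 15/16; 31/32; 63/64; 505/512 } R={ 253/256; 127/128; 1 } — 1011/1024
step 12: add blue to get brbbbbbbrrbb; options L={ 0; 1/2; 3/4; 7/8; 15/16; 31/32; 63/64; 505/512; 1011/1024 } R={ 253/256; 127/128; 1 } — 2023/2048
step 13: add red to get brbbbbbbrrbbr; options L={ 0; 1/2; 3/4; 7/8; 15/16; 31/32; 63/64; 505/512; 1011/1024 } R={ 2023/2048; 253/256; 127/128; 1 } — 4045/4096
step 14: add blue to get brbbbbbbrrbbrb; options L={ 0; 1/2; 3/4; 7/8; 15/16; 31/32; 63/64; 505/512; 1011/1024; 4045/4096 } R={ 2023/2048; 253/256; 127/128; 1 } — 8091/8192
step 15: add blue to get brbbbbbbrrbbrbb; options L={ 0; 1/2; 3/4; 7/8; 15/16; 31/32; 63/64; 505/512; 1011/1024; 4045/4096; 8091/8192 } R={ 2023/2048; 253/256; 127/128; 1 } — 16183/16384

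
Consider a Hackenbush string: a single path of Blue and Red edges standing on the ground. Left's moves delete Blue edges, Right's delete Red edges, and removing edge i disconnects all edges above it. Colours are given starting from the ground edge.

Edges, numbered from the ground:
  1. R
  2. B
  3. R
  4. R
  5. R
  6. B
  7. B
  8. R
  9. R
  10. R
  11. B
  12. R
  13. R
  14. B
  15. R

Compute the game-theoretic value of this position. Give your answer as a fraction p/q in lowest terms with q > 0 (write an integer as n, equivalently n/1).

-14811/16384

G(R) = { ∅ | 0 } so -1
G(RB) = { -1 | 0 } so -1/2
G(RBR) = { -1 | -1/2, 0 } so -3/4
G(RBRR) = { -1 | -3/4, -1/2, 0 } so -7/8
G(RBRRR) = { -1 | -7/8, -3/4, -1/2, 0 } so -15/16
G(RBRRRB) = { -1, -15/16 | -7/8, -3/4, -1/2, 0 } so -29/32
G(RBRRRBB) = { -1, -15/16, -29/32 | -7/8, -3/4, -1/2, 0 } so -57/64
G(RBRRRBBR) = { -1, -15/16, -29/32 | -57/64, -7/8, -3/4, -1/2, 0 } so -115/128
G(RBRRRBBRR) = { -1, -15/16, -29/32 | -115/128, -57/64, -7/8, -3/4, -1/2, 0 } so -231/256
G(RBRRRBBRRR) = { -1, -15/16, -29/32 | -231/256, -115/128, -57/64, -7/8, -3/4, -1/2, 0 } so -463/512
G(RBRRRBBRRRB) = { -1, -15/16, -29/32, -463/512 | -231/256, -115/128, -57/64, -7/8, -3/4, -1/2, 0 } so -925/1024
G(RBRRRBBRRRBR) = { -1, -15/16, -29/32, -463/512 | -925/1024, -231/256, -115/128, -57/64, -7/8, -3/4, -1/2, 0 } so -1851/2048
G(RBRRRBBRRRBRR) = { -1, -15/16, -29/32, -463/512 | -1851/2048, -925/1024, -231/256, -115/128, -57/64, -7/8, -3/4, -1/2, 0 } so -3703/4096
G(RBRRRBBRRRBRRB) = { -1, -15/16, -29/32, -463/512, -3703/4096 | -1851/2048, -925/1024, -231/256, -115/128, -57/64, -7/8, -3/4, -1/2, 0 } so -7405/8192
G(RBRRRBBRRRBRRBR) = { -1, -15/16, -29/32, -463/512, -3703/4096 | -7405/8192, -1851/2048, -925/1024, -231/256, -115/128, -57/64, -7/8, -3/4, -1/2, 0 } so -14811/16384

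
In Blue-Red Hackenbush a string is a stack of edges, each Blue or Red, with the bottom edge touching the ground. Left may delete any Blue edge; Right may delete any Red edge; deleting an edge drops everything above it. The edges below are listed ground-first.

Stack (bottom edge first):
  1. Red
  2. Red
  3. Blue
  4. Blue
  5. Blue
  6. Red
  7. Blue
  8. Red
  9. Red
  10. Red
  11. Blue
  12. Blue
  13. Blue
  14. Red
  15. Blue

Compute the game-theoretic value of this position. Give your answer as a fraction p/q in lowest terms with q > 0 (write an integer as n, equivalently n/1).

-9669/8192

edge 1 of 15 (Red): { (no moves) | 0 } -> -1
edge 2 of 15 (Red): { (no moves) | -1, 0 } -> -2
edge 3 of 15 (Blue): { -2 | -1, 0 } -> -3/2
edge 4 of 15 (Blue): { -2, -3/2 | -1, 0 } -> -5/4
edge 5 of 15 (Blue): { -2, -3/2, -5/4 | -1, 0 } -> -9/8
edge 6 of 15 (Red): { -2, -3/2, -5/4 | -9/8, -1, 0 } -> -19/16
edge 7 of 15 (Blue): { -2, -3/2, -5/4, -19/16 | -9/8, -1, 0 } -> -37/32
edge 8 of 15 (Red): { -2, -3/2, -5/4, -19/16 | -37/32, -9/8, -1, 0 } -> -75/64
edge 9 of 15 (Red): { -2, -3/2, -5/4, -19/16 | -75/64, -37/32, -9/8, -1, 0 } -> -151/128
edge 10 of 15 (Red): { -2, -3/2, -5/4, -19/16 | -151/128, -75/64, -37/32, -9/8, -1, 0 } -> -303/256
edge 11 of 15 (Blue): { -2, -3/2, -5/4, -19/16, -303/256 | -151/128, -75/64, -37/32, -9/8, -1, 0 } -> -605/512
edge 12 of 15 (Blue): { -2, -3/2, -5/4, -19/16, -303/256, -605/512 | -151/128, -75/64, -37/32, -9/8, -1, 0 } -> -1209/1024
edge 13 of 15 (Blue): { -2, -3/2, -5/4, -19/16, -303/256, -605/512, -1209/1024 | -151/128, -75/64, -37/32, -9/8, -1, 0 } -> -2417/2048
edge 14 of 15 (Red): { -2, -3/2, -5/4, -19/16, -303/256, -605/512, -1209/1024 | -2417/2048, -151/128, -75/64, -37/32, -9/8, -1, 0 } -> -4835/4096
edge 15 of 15 (Blue): { -2, -3/2, -5/4, -19/16, -303/256, -605/512, -1209/1024, -4835/4096 | -2417/2048, -151/128, -75/64, -37/32, -9/8, -1, 0 } -> -9669/8192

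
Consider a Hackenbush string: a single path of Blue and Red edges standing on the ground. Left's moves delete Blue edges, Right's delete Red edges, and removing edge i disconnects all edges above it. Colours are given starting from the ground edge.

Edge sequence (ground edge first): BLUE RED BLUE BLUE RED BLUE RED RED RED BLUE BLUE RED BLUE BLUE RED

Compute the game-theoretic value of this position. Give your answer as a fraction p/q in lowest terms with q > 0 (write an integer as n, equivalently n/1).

Recurse on prefixes of the 15-edge string BLUE RED BLUE BLUE RED BLUE RED RED RED BLUE BLUE RED BLUE BLUE RED:
B: Left { 0 }, Right { none } → simplest 1
BR: Left { 0 }, Right { 1 } → simplest 1/2
BRB: Left { 0; 1/2 }, Right { 1 } → simplest 3/4
BRBB: Left { 0; 1/2; 3/4 }, Right { 1 } → simplest 7/8
BRBBR: Left { 0; 1/2; 3/4 }, Right { 7/8; 1 } → simplest 13/16
BRBBRB: Left { 0; 1/2; 3/4; 13/16 }, Right { 7/8; 1 } → simplest 27/32
BRBBRBR: Left { 0; 1/2; 3/4; 13/16 }, Right { 27/32; 7/8; 1 } → simplest 53/64
BRBBRBRR: Left { 0; 1/2; 3/4; 13/16 }, Right { 53/64; 27/32; 7/8; 1 } → simplest 105/128
BRBBRBRRR: Left { 0; 1/2; 3/4; 13/16 }, Right { 105/128; 53/64; 27/32; 7/8; 1 } → simplest 209/256
BRBBRBRRRB: Left { 0; 1/2; 3/4; 13/16; 209/256 }, Right { 105/128; 53/64; 27/32; 7/8; 1 } → simplest 419/512
BRBBRBRRRBB: Left { 0; 1/2; 3/4; 13/16; 209/256; 419/512 }, Right { 105/128; 53/64; 27/32; 7/8; 1 } → simplest 839/1024
BRBBRBRRRBBR: Left { 0; 1/2; 3/4; 13/16; 209/256; 419/512 }, Right { 839/1024; 105/128; 53/64; 27/32; 7/8; 1 } → simplest 1677/2048
BRBBRBRRRBBRB: Left { 0; 1/2; 3/4; 13/16; 209/256; 419/512; 1677/2048 }, Right { 839/1024; 105/128; 53/64; 27/32; 7/8; 1 } → simplest 3355/4096
BRBBRBRRRBBRBB: Left { 0; 1/2; 3/4; 13/16; 209/256; 419/512; 1677/2048; 3355/4096 }, Right { 839/1024; 105/128; 53/64; 27/32; 7/8; 1 } → simplest 6711/8192
BRBBRBRRRBBRBBR: Left { 0; 1/2; 3/4; 13/16; 209/256; 419/512; 1677/2048; 3355/4096 }, Right { 6711/8192; 839/1024; 105/128; 53/64; 27/32; 7/8; 1 } → simplest 13421/16384

13421/16384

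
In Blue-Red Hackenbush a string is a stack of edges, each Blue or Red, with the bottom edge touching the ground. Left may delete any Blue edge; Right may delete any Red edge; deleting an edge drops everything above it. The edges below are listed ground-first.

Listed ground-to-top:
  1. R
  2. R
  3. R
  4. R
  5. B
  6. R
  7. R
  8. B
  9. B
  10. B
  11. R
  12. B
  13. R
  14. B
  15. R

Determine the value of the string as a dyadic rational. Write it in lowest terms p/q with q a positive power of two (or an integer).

-7723/2048

Recurse on prefixes of the 15-edge string R R R R B R R B B B R B R B R:
v_1 [R]  L=[none]  R=[0]  ⇒ -1
v_2 [RR]  L=[none]  R=[-1, 0]  ⇒ -2
v_3 [RRR]  L=[none]  R=[-2, -1, 0]  ⇒ -3
v_4 [RRRR]  L=[none]  R=[-3, -2, -1, 0]  ⇒ -4
v_5 [RRRRB]  L=[-4]  R=[-3, -2, -1, 0]  ⇒ -7/2
v_6 [RRRRBR]  L=[-4]  R=[-7/2, -3, -2, -1, 0]  ⇒ -15/4
v_7 [RRRRBRR]  L=[-4]  R=[-15/4, -7/2, -3, -2, -1, 0]  ⇒ -31/8
v_8 [RRRRBRRB]  L=[-4, -31/8]  R=[-15/4, -7/2, -3, -2, -1, 0]  ⇒ -61/16
v_9 [RRRRBRRBB]  L=[-4, -31/8, -61/16]  R=[-15/4, -7/2, -3, -2, -1, 0]  ⇒ -121/32
v_10 [RRRRBRRBBB]  L=[-4, -31/8, -61/16, -121/32]  R=[-15/4, -7/2, -3, -2, -1, 0]  ⇒ -241/64
v_11 [RRRRBRRBBBR]  L=[-4, -31/8, -61/16, -121/32]  R=[-241/64, -15/4, -7/2, -3, -2, -1, 0]  ⇒ -483/128
v_12 [RRRRBRRBBBRB]  L=[-4, -31/8, -61/16, -121/32, -483/128]  R=[-241/64, -15/4, -7/2, -3, -2, -1, 0]  ⇒ -965/256
v_13 [RRRRBRRBBBRBR]  L=[-4, -31/8, -61/16, -121/32, -483/128]  R=[-965/256, -241/64, -15/4, -7/2, -3, -2, -1, 0]  ⇒ -1931/512
v_14 [RRRRBRRBBBRBRB]  L=[-4, -31/8, -61/16, -121/32, -483/128, -1931/512]  R=[-965/256, -241/64, -15/4, -7/2, -3, -2, -1, 0]  ⇒ -3861/1024
v_15 [RRRRBRRBBBRBRBR]  L=[-4, -31/8, -61/16, -121/32, -483/128, -1931/512]  R=[-3861/1024, -965/256, -241/64, -15/4, -7/2, -3, -2, -1, 0]  ⇒ -7723/2048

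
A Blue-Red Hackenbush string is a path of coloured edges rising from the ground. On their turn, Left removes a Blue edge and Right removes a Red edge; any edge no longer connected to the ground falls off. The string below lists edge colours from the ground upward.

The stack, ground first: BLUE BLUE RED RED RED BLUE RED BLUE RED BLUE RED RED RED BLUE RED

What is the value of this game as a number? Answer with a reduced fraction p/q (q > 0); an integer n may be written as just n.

9541/8192

Prefix values for BLUE BLUE RED RED RED BLUE RED BLUE RED BLUE RED RED RED BLUE RED via {L|R} + simplicity:
step 1: add BLUE to get B; options L={ 0 } R={ none } ⇒ 1
step 2: add BLUE to get BB; options L={ 0 1 } R={ none } ⇒ 2
step 3: add RED to get BBR; options L={ 0 1 } R={ 2 } ⇒ 3/2
step 4: add RED to get BBRR; options L={ 0 1 } R={ 3/2 2 } ⇒ 5/4
step 5: add RED to get BBRRR; options L={ 0 1 } R={ 5/4 3/2 2 } ⇒ 9/8
step 6: add BLUE to get BBRRRB; options L={ 0 1 9/8 } R={ 5/4 3/2 2 } ⇒ 19/16
step 7: add RED to get BBRRRBR; options L={ 0 1 9/8 } R={ 19/16 5/4 3/2 2 } ⇒ 37/32
step 8: add BLUE to get BBRRRBRB; options L={ 0 1 9/8 37/32 } R={ 19/16 5/4 3/2 2 } ⇒ 75/64
step 9: add RED to get BBRRRBRBR; options L={ 0 1 9/8 37/32 } R={ 75/64 19/16 5/4 3/2 2 } ⇒ 149/128
step 10: add BLUE to get BBRRRBRBRB; options L={ 0 1 9/8 37/32 149/128 } R={ 75/64 19/16 5/4 3/2 2 } ⇒ 299/256
step 11: add RED to get BBRRRBRBRBR; options L={ 0 1 9/8 37/32 149/128 } R={ 299/256 75/64 19/16 5/4 3/2 2 } ⇒ 597/512
step 12: add RED to get BBRRRBRBRBRR; options L={ 0 1 9/8 37/32 149/128 } R={ 597/512 299/256 75/64 19/16 5/4 3/2 2 } ⇒ 1193/1024
step 13: add RED to get BBRRRBRBRBRRR; options L={ 0 1 9/8 37/32 149/128 } R={ 1193/1024 597/512 299/256 75/64 19/16 5/4 3/2 2 } ⇒ 2385/2048
step 14: add BLUE to get BBRRRBRBRBRRRB; options L={ 0 1 9/8 37/32 149/128 2385/2048 } R={ 1193/1024 597/512 299/256 75/64 19/16 5/4 3/2 2 } ⇒ 4771/4096
step 15: add RED to get BBRRRBRBRBRRRBR; options L={ 0 1 9/8 37/32 149/128 2385/2048 } R={ 4771/4096 1193/1024 597/512 299/256 75/64 19/16 5/4 3/2 2 } ⇒ 9541/8192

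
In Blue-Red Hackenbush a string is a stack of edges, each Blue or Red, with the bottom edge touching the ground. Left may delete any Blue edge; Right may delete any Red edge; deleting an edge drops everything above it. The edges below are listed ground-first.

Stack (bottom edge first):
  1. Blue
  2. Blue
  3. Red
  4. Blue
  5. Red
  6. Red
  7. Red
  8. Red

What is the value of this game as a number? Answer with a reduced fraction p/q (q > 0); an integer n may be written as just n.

step 1: add Blue to get B; options L={ 0 } R={ ∅ } gives 1
step 2: add Blue to get BB; options L={ 0; 1 } R={ ∅ } gives 2
step 3: add Red to get BBR; options L={ 0; 1 } R={ 2 } gives 3/2
step 4: add Blue to get BBRB; options L={ 0; 1; 3/2 } R={ 2 } gives 7/4
step 5: add Red to get BBRBR; options L={ 0; 1; 3/2 } R={ 7/4; 2 } gives 13/8
step 6: add Red to get BBRBRR; options L={ 0; 1; 3/2 } R={ 13/8; 7/4; 2 } gives 25/16
step 7: add Red to get BBRBRRR; options L={ 0; 1; 3/2 } R={ 25/16; 13/8; 7/4; 2 } gives 49/32
step 8: add Red to get BBRBRRRR; options L={ 0; 1; 3/2 } R={ 49/32; 25/16; 13/8; 7/4; 2 } gives 97/64

97/64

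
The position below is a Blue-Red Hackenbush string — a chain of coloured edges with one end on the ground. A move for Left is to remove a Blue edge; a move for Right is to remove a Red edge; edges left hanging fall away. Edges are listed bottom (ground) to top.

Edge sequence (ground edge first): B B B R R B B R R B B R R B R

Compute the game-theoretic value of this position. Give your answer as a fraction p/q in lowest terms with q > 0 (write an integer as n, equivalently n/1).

Recurse on prefixes of the 15-edge string B B B R R B B R R B B R R B R:
val(B) = { 0 | ∅ } gives 1
val(BB) = { 0, 1 | ∅ } gives 2
val(BBB) = { 0, 1, 2 | ∅ } gives 3
val(BBBR) = { 0, 1, 2 | 3 } gives 5/2
val(BBBRR) = { 0, 1, 2 | 5/2, 3 } gives 9/4
val(BBBRRB) = { 0, 1, 2, 9/4 | 5/2, 3 } gives 19/8
val(BBBRRBB) = { 0, 1, 2, 9/4, 19/8 | 5/2, 3 } gives 39/16
val(BBBRRBBR) = { 0, 1, 2, 9/4, 19/8 | 39/16, 5/2, 3 } gives 77/32
val(BBBRRBBRR) = { 0, 1, 2, 9/4, 19/8 | 77/32, 39/16, 5/2, 3 } gives 153/64
val(BBBRRBBRRB) = { 0, 1, 2, 9/4, 19/8, 153/64 | 77/32, 39/16, 5/2, 3 } gives 307/128
val(BBBRRBBRRBB) = { 0, 1, 2, 9/4, 19/8, 153/64, 307/128 | 77/32, 39/16, 5/2, 3 } gives 615/256
val(BBBRRBBRRBBR) = { 0, 1, 2, 9/4, 19/8, 153/64, 307/128 | 615/256, 77/32, 39/16, 5/2, 3 } gives 1229/512
val(BBBRRBBRRBBRR) = { 0, 1, 2, 9/4, 19/8, 153/64, 307/128 | 1229/512, 615/256, 77/32, 39/16, 5/2, 3 } gives 2457/1024
val(BBBRRBBRRBBRRB) = { 0, 1, 2, 9/4, 19/8, 153/64, 307/128, 2457/1024 | 1229/512, 615/256, 77/32, 39/16, 5/2, 3 } gives 4915/2048
val(BBBRRBBRRBBRRBR) = { 0, 1, 2, 9/4, 19/8, 153/64, 307/128, 2457/1024 | 4915/2048, 1229/512, 615/256, 77/32, 39/16, 5/2, 3 } gives 9829/4096

9829/4096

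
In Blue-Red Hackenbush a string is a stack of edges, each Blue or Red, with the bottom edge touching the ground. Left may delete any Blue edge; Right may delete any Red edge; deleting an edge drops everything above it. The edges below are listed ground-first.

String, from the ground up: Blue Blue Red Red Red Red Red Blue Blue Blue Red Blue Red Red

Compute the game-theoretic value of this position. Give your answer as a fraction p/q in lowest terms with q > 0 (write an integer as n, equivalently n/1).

Build g(s[:k]) for k = 1..14, string s = Blue Blue Red Red Red Red Red Blue Blue Blue Red Blue Red Red.
step 1: add Blue to get B; options L={ 0 } R={  } ⇒ 1
step 2: add Blue to get BB; options L={ 0,1 } R={  } ⇒ 2
step 3: add Red to get BBR; options L={ 0,1 } R={ 2 } ⇒ 3/2
step 4: add Red to get BBRR; options L={ 0,1 } R={ 3/2,2 } ⇒ 5/4
step 5: add Red to get BBRRR; options L={ 0,1 } R={ 5/4,3/2,2 } ⇒ 9/8
step 6: add Red to get BBRRRR; options L={ 0,1 } R={ 9/8,5/4,3/2,2 } ⇒ 17/16
step 7: add Red to get BBRRRRR; options L={ 0,1 } R={ 17/16,9/8,5/4,3/2,2 } ⇒ 33/32
step 8: add Blue to get BBRRRRRB; options L={ 0,1,33/32 } R={ 17/16,9/8,5/4,3/2,2 } ⇒ 67/64
step 9: add Blue to get BBRRRRRBB; options L={ 0,1,33/32,67/64 } R={ 17/16,9/8,5/4,3/2,2 } ⇒ 135/128
step 10: add Blue to get BBRRRRRBBB; options L={ 0,1,33/32,67/64,135/128 } R={ 17/16,9/8,5/4,3/2,2 } ⇒ 271/256
step 11: add Red to get BBRRRRRBBBR; options L={ 0,1,33/32,67/64,135/128 } R={ 271/256,17/16,9/8,5/4,3/2,2 } ⇒ 541/512
step 12: add Blue to get BBRRRRRBBBRB; options L={ 0,1,33/32,67/64,135/128,541/512 } R={ 271/256,17/16,9/8,5/4,3/2,2 } ⇒ 1083/1024
step 13: add Red to get BBRRRRRBBBRBR; options L={ 0,1,33/32,67/64,135/128,541/512 } R={ 1083/1024,271/256,17/16,9/8,5/4,3/2,2 } ⇒ 2165/2048
step 14: add Red to get BBRRRRRBBBRBRR; options L={ 0,1,33/32,67/64,135/128,541/512 } R={ 2165/2048,1083/1024,271/256,17/16,9/8,5/4,3/2,2 } ⇒ 4329/4096

4329/4096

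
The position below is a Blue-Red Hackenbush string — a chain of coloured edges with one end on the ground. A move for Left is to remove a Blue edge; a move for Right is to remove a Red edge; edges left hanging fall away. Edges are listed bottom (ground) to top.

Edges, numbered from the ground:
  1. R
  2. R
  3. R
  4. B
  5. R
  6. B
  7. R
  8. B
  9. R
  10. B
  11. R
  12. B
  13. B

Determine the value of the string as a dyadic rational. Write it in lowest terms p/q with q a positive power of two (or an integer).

edge 1 of 13 (R): { (no moves) | 0 } — -1
edge 2 of 13 (R): { (no moves) | -1, 0 } — -2
edge 3 of 13 (R): { (no moves) | -2, -1, 0 } — -3
edge 4 of 13 (B): { -3 | -2, -1, 0 } — -5/2
edge 5 of 13 (R): { -3 | -5/2, -2, -1, 0 } — -11/4
edge 6 of 13 (B): { -3, -11/4 | -5/2, -2, -1, 0 } — -21/8
edge 7 of 13 (R): { -3, -11/4 | -21/8, -5/2, -2, -1, 0 } — -43/16
edge 8 of 13 (B): { -3, -11/4, -43/16 | -21/8, -5/2, -2, -1, 0 } — -85/32
edge 9 of 13 (R): { -3, -11/4, -43/16 | -85/32, -21/8, -5/2, -2, -1, 0 } — -171/64
edge 10 of 13 (B): { -3, -11/4, -43/16, -171/64 | -85/32, -21/8, -5/2, -2, -1, 0 } — -341/128
edge 11 of 13 (R): { -3, -11/4, -43/16, -171/64 | -341/128, -85/32, -21/8, -5/2, -2, -1, 0 } — -683/256
edge 12 of 13 (B): { -3, -11/4, -43/16, -171/64, -683/256 | -341/128, -85/32, -21/8, -5/2, -2, -1, 0 } — -1365/512
edge 13 of 13 (B): { -3, -11/4, -43/16, -171/64, -683/256, -1365/512 | -341/128, -85/32, -21/8, -5/2, -2, -1, 0 } — -2729/1024

-2729/1024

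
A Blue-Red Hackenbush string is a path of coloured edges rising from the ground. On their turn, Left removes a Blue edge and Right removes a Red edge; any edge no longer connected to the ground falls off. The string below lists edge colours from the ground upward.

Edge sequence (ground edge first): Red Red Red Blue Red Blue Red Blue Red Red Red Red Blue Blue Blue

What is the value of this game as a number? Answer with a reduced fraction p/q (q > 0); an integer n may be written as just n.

Prefix values for Red Red Red Blue Red Blue Red Blue Red Red Red Red Blue Blue Blue via {L|R} + simplicity:
g(R) = {  | 0 } => -1
g(RR) = {  | -1 0 } => -2
g(RRR) = {  | -2 -1 0 } => -3
g(RRRB) = { -3 | -2 -1 0 } => -5/2
g(RRRBR) = { -3 | -5/2 -2 -1 0 } => -11/4
g(RRRBRB) = { -3 -11/4 | -5/2 -2 -1 0 } => -21/8
g(RRRBRBR) = { -3 -11/4 | -21/8 -5/2 -2 -1 0 } => -43/16
g(RRRBRBRB) = { -3 -11/4 -43/16 | -21/8 -5/2 -2 -1 0 } => -85/32
g(RRRBRBRBR) = { -3 -11/4 -43/16 | -85/32 -21/8 -5/2 -2 -1 0 } => -171/64
g(RRRBRBRBRR) = { -3 -11/4 -43/16 | -171/64 -85/32 -21/8 -5/2 -2 -1 0 } => -343/128
g(RRRBRBRBRRR) = { -3 -11/4 -43/16 | -343/128 -171/64 -85/32 -21/8 -5/2 -2 -1 0 } => -687/256
g(RRRBRBRBRRRR) = { -3 -11/4 -43/16 | -687/256 -343/128 -171/64 -85/32 -21/8 -5/2 -2 -1 0 } => -1375/512
g(RRRBRBRBRRRRB) = { -3 -11/4 -43/16 -1375/512 | -687/256 -343/128 -171/64 -85/32 -21/8 -5/2 -2 -1 0 } => -2749/1024
g(RRRBRBRBRRRRBB) = { -3 -11/4 -43/16 -1375/512 -2749/1024 | -687/256 -343/128 -171/64 -85/32 -21/8 -5/2 -2 -1 0 } => -5497/2048
g(RRRBRBRBRRRRBBB) = { -3 -11/4 -43/16 -1375/512 -2749/1024 -5497/2048 | -687/256 -343/128 -171/64 -85/32 -21/8 -5/2 -2 -1 0 } => -10993/4096

-10993/4096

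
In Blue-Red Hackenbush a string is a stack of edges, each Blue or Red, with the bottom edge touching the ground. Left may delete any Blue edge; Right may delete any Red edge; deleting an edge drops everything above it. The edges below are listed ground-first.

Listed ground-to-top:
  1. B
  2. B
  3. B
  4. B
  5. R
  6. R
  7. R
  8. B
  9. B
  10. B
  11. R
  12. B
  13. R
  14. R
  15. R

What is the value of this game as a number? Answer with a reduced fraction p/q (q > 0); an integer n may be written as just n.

Prefix values for B B B B R R R B B B R B R R R via {L|R} + simplicity:
B: Left { 0 }, Right {  } gives simplest 1
BB: Left { 0, 1 }, Right {  } gives simplest 2
BBB: Left { 0, 1, 2 }, Right {  } gives simplest 3
BBBB: Left { 0, 1, 2, 3 }, Right {  } gives simplest 4
BBBBR: Left { 0, 1, 2, 3 }, Right { 4 } gives simplest 7/2
BBBBRR: Left { 0, 1, 2, 3 }, Right { 7/2, 4 } gives simplest 13/4
BBBBRRR: Left { 0, 1, 2, 3 }, Right { 13/4, 7/2, 4 } gives simplest 25/8
BBBBRRRB: Left { 0, 1, 2, 3, 25/8 }, Right { 13/4, 7/2, 4 } gives simplest 51/16
BBBBRRRBB: Left { 0, 1, 2, 3, 25/8, 51/16 }, Right { 13/4, 7/2, 4 } gives simplest 103/32
BBBBRRRBBB: Left { 0, 1, 2, 3, 25/8, 51/16, 103/32 }, Right { 13/4, 7/2, 4 } gives simplest 207/64
BBBBRRRBBBR: Left { 0, 1, 2, 3, 25/8, 51/16, 103/32 }, Right { 207/64, 13/4, 7/2, 4 } gives simplest 413/128
BBBBRRRBBBRB: Left { 0, 1, 2, 3, 25/8, 51/16, 103/32, 413/128 }, Right { 207/64, 13/4, 7/2, 4 } gives simplest 827/256
BBBBRRRBBBRBR: Left { 0, 1, 2, 3, 25/8, 51/16, 103/32, 413/128 }, Right { 827/256, 207/64, 13/4, 7/2, 4 } gives simplest 1653/512
BBBBRRRBBBRBRR: Left { 0, 1, 2, 3, 25/8, 51/16, 103/32, 413/128 }, Right { 1653/512, 827/256, 207/64, 13/4, 7/2, 4 } gives simplest 3305/1024
BBBBRRRBBBRBRRR: Left { 0, 1, 2, 3, 25/8, 51/16, 103/32, 413/128 }, Right { 3305/1024, 1653/512, 827/256, 207/64, 13/4, 7/2, 4 } gives simplest 6609/2048

6609/2048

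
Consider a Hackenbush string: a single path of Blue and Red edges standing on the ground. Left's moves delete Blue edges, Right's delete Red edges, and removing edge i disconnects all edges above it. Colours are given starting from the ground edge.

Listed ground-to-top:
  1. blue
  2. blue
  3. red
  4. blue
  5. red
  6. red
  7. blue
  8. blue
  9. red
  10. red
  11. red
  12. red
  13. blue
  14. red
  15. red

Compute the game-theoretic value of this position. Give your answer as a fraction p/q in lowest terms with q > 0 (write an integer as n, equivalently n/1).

13065/8192

Recurse on prefixes of the 15-edge string blue blue red blue red red blue blue red red red red blue red red:
1 of 15 · b · max L 0 · min R +∞ gives 1
2 of 15 · bb · max L 1 · min R +∞ gives 2
3 of 15 · bbr · max L 1 · min R 2 gives 3/2
4 of 15 · bbrb · max L 3/2 · min R 2 gives 7/4
5 of 15 · bbrbr · max L 3/2 · min R 7/4 gives 13/8
6 of 15 · bbrbrr · max L 3/2 · min R 13/8 gives 25/16
7 of 15 · bbrbrrb · max L 25/16 · min R 13/8 gives 51/32
8 of 15 · bbrbrrbb · max L 51/32 · min R 13/8 gives 103/64
9 of 15 · bbrbrrbbr · max L 51/32 · min R 103/64 gives 205/128
10 of 15 · bbrbrrbbrr · max L 51/32 · min R 205/128 gives 409/256
11 of 15 · bbrbrrbbrrr · max L 51/32 · min R 409/256 gives 817/512
12 of 15 · bbrbrrbbrrrr · max L 51/32 · min R 817/512 gives 1633/1024
13 of 15 · bbrbrrbbrrrrb · max L 1633/1024 · min R 817/512 gives 3267/2048
14 of 15 · bbrbrrbbrrrrbr · max L 1633/1024 · min R 3267/2048 gives 6533/4096
15 of 15 · bbrbrrbbrrrrbrr · max L 1633/1024 · min R 6533/4096 gives 13065/8192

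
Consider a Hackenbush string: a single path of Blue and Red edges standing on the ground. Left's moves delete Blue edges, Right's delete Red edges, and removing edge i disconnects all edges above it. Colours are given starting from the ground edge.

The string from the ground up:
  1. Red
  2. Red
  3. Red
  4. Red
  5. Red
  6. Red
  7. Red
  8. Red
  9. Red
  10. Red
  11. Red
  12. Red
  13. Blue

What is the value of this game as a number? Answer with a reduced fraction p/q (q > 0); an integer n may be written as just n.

-23/2

R: Left { — }, Right { 0 } — simplest -1
RR: Left { — }, Right { -1 0 } — simplest -2
RRR: Left { — }, Right { -2 -1 0 } — simplest -3
RRRR: Left { — }, Right { -3 -2 -1 0 } — simplest -4
RRRRR: Left { — }, Right { -4 -3 -2 -1 0 } — simplest -5
RRRRRR: Left { — }, Right { -5 -4 -3 -2 -1 0 } — simplest -6
RRRRRRR: Left { — }, Right { -6 -5 -4 -3 -2 -1 0 } — simplest -7
RRRRRRRR: Left { — }, Right { -7 -6 -5 -4 -3 -2 -1 0 } — simplest -8
RRRRRRRRR: Left { — }, Right { -8 -7 -6 -5 -4 -3 -2 -1 0 } — simplest -9
RRRRRRRRRR: Left { — }, Right { -9 -8 -7 -6 -5 -4 -3 -2 -1 0 } — simplest -10
RRRRRRRRRRR: Left { — }, Right { -10 -9 -8 -7 -6 -5 -4 -3 -2 -1 0 } — simplest -11
RRRRRRRRRRRR: Left { — }, Right { -11 -10 -9 -8 -7 -6 -5 -4 -3 -2 -1 0 } — simplest -12
RRRRRRRRRRRRB: Left { -12 }, Right { -11 -10 -9 -8 -7 -6 -5 -4 -3 -2 -1 0 } — simplest -23/2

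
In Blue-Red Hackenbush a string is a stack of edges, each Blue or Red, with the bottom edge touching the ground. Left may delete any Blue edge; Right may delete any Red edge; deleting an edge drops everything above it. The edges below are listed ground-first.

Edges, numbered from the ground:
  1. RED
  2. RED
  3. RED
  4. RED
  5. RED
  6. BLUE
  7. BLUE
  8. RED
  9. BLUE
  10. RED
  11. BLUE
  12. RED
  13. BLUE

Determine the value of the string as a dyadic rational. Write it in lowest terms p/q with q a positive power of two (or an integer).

1 of 13 · R · max L −∞ · min R 0 => -1
2 of 13 · RR · max L −∞ · min R -1 => -2
3 of 13 · RRR · max L −∞ · min R -2 => -3
4 of 13 · RRRR · max L −∞ · min R -3 => -4
5 of 13 · RRRRR · max L −∞ · min R -4 => -5
6 of 13 · RRRRRB · max L -5 · min R -4 => -9/2
7 of 13 · RRRRRBB · max L -9/2 · min R -4 => -17/4
8 of 13 · RRRRRBBR · max L -9/2 · min R -17/4 => -35/8
9 of 13 · RRRRRBBRB · max L -35/8 · min R -17/4 => -69/16
10 of 13 · RRRRRBBRBR · max L -35/8 · min R -69/16 => -139/32
11 of 13 · RRRRRBBRBRB · max L -139/32 · min R -69/16 => -277/64
12 of 13 · RRRRRBBRBRBR · max L -139/32 · min R -277/64 => -555/128
13 of 13 · RRRRRBBRBRBRB · max L -555/128 · min R -277/64 => -1109/256

-1109/256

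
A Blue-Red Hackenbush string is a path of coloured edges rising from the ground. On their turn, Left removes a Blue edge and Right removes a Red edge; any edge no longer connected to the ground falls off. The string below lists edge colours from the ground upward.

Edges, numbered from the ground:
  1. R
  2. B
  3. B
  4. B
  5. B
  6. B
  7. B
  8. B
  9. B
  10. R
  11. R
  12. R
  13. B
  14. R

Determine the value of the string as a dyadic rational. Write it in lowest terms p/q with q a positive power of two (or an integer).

g_1 [R]  L=[·]  R=[0]  → -1
g_2 [RB]  L=[-1]  R=[0]  → -1/2
g_3 [RBB]  L=[-1, -1/2]  R=[0]  → -1/4
g_4 [RBBB]  L=[-1, -1/2, -1/4]  R=[0]  → -1/8
g_5 [RBBBB]  L=[-1, -1/2, -1/4, -1/8]  R=[0]  → -1/16
g_6 [RBBBBB]  L=[-1, -1/2, -1/4, -1/8, -1/16]  R=[0]  → -1/32
g_7 [RBBBBBB]  L=[-1, -1/2, -1/4, -1/8, -1/16, -1/32]  R=[0]  → -1/64
g_8 [RBBBBBBB]  L=[-1, -1/2, -1/4, -1/8, -1/16, -1/32, -1/64]  R=[0]  → -1/128
g_9 [RBBBBBBBB]  L=[-1, -1/2, -1/4, -1/8, -1/16, -1/32, -1/64, -1/128]  R=[0]  → -1/256
g_10 [RBBBBBBBBR]  L=[-1, -1/2, -1/4, -1/8, -1/16, -1/32, -1/64, -1/128]  R=[-1/256, 0]  → -3/512
g_11 [RBBBBBBBBRR]  L=[-1, -1/2, -1/4, -1/8, -1/16, -1/32, -1/64, -1/128]  R=[-3/512, -1/256, 0]  → -7/1024
g_12 [RBBBBBBBBRRR]  L=[-1, -1/2, -1/4, -1/8, -1/16, -1/32, -1/64, -1/128]  R=[-7/1024, -3/512, -1/256, 0]  → -15/2048
g_13 [RBBBBBBBBRRRB]  L=[-1, -1/2, -1/4, -1/8, -1/16, -1/32, -1/64, -1/128, -15/2048]  R=[-7/1024, -3/512, -1/256, 0]  → -29/4096
g_14 [RBBBBBBBBRRRBR]  L=[-1, -1/2, -1/4, -1/8, -1/16, -1/32, -1/64, -1/128, -15/2048]  R=[-29/4096, -7/1024, -3/512, -1/256, 0]  → -59/8192

-59/8192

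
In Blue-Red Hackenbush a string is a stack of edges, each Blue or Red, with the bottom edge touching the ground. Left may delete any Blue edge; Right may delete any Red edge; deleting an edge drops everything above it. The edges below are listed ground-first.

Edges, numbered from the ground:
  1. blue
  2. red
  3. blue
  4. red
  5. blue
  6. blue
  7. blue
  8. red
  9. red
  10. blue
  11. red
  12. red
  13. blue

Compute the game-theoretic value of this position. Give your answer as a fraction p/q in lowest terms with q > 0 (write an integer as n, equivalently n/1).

edge 1 of 13 (blue): { 0 | none } => 1
edge 2 of 13 (red): { 0 | 1 } => 1/2
edge 3 of 13 (blue): { 0; 1/2 | 1 } => 3/4
edge 4 of 13 (red): { 0; 1/2 | 3/4; 1 } => 5/8
edge 5 of 13 (blue): { 0; 1/2; 5/8 | 3/4; 1 } => 11/16
edge 6 of 13 (blue): { 0; 1/2; 5/8; 11/16 | 3/4; 1 } => 23/32
edge 7 of 13 (blue): { 0; 1/2; 5/8; 11/16; 23/32 | 3/4; 1 } => 47/64
edge 8 of 13 (red): { 0; 1/2; 5/8; 11/16; 23/32 | 47/64; 3/4; 1 } => 93/128
edge 9 of 13 (red): { 0; 1/2; 5/8; 11/16; 23/32 | 93/128; 47/64; 3/4; 1 } => 185/256
edge 10 of 13 (blue): { 0; 1/2; 5/8; 11/16; 23/32; 185/256 | 93/128; 47/64; 3/4; 1 } => 371/512
edge 11 of 13 (red): { 0; 1/2; 5/8; 11/16; 23/32; 185/256 | 371/512; 93/128; 47/64; 3/4; 1 } => 741/1024
edge 12 of 13 (red): { 0; 1/2; 5/8; 11/16; 23/32; 185/256 | 741/1024; 371/512; 93/128; 47/64; 3/4; 1 } => 1481/2048
edge 13 of 13 (blue): { 0; 1/2; 5/8; 11/16; 23/32; 185/256; 1481/2048 | 741/1024; 371/512; 93/128; 47/64; 3/4; 1 } => 2963/4096

2963/4096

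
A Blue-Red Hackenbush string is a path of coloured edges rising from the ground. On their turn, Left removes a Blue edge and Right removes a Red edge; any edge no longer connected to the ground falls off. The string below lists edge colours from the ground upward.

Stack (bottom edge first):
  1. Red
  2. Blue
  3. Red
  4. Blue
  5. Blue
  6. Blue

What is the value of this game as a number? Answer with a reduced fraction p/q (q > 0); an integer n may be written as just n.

-17/32

Build G(s[:k]) for k = 1..6, string s = Red Blue Red Blue Blue Blue.
step 1: add Red to get R; options L={ — } R={ 0 } gives -1
step 2: add Blue to get RB; options L={ -1 } R={ 0 } gives -1/2
step 3: add Red to get RBR; options L={ -1 } R={ -1/2,0 } gives -3/4
step 4: add Blue to get RBRB; options L={ -1,-3/4 } R={ -1/2,0 } gives -5/8
step 5: add Blue to get RBRBB; options L={ -1,-3/4,-5/8 } R={ -1/2,0 } gives -9/16
step 6: add Blue to get RBRBBB; options L={ -1,-3/4,-5/8,-9/16 } R={ -1/2,0 } gives -17/32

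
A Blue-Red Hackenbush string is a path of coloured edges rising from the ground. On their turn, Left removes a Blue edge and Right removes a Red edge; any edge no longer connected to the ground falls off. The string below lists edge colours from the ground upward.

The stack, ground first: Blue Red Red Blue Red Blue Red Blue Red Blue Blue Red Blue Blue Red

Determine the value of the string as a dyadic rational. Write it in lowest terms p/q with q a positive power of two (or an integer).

5485/16384

G(B) = { 0 | (no moves) } gives 1
G(BR) = { 0 | 1 } gives 1/2
G(BRR) = { 0 | 1/2 1 } gives 1/4
G(BRRB) = { 0 1/4 | 1/2 1 } gives 3/8
G(BRRBR) = { 0 1/4 | 3/8 1/2 1 } gives 5/16
G(BRRBRB) = { 0 1/4 5/16 | 3/8 1/2 1 } gives 11/32
G(BRRBRBR) = { 0 1/4 5/16 | 11/32 3/8 1/2 1 } gives 21/64
G(BRRBRBRB) = { 0 1/4 5/16 21/64 | 11/32 3/8 1/2 1 } gives 43/128
G(BRRBRBRBR) = { 0 1/4 5/16 21/64 | 43/128 11/32 3/8 1/2 1 } gives 85/256
G(BRRBRBRBRB) = { 0 1/4 5/16 21/64 85/256 | 43/128 11/32 3/8 1/2 1 } gives 171/512
G(BRRBRBRBRBB) = { 0 1/4 5/16 21/64 85/256 171/512 | 43/128 11/32 3/8 1/2 1 } gives 343/1024
G(BRRBRBRBRBBR) = { 0 1/4 5/16 21/64 85/256 171/512 | 343/1024 43/128 11/32 3/8 1/2 1 } gives 685/2048
G(BRRBRBRBRBBRB) = { 0 1/4 5/16 21/64 85/256 171/512 685/2048 | 343/1024 43/128 11/32 3/8 1/2 1 } gives 1371/4096
G(BRRBRBRBRBBRBB) = { 0 1/4 5/16 21/64 85/256 171/512 685/2048 1371/4096 | 343/1024 43/128 11/32 3/8 1/2 1 } gives 2743/8192
G(BRRBRBRBRBBRBBR) = { 0 1/4 5/16 21/64 85/256 171/512 685/2048 1371/4096 | 2743/8192 343/1024 43/128 11/32 3/8 1/2 1 } gives 5485/16384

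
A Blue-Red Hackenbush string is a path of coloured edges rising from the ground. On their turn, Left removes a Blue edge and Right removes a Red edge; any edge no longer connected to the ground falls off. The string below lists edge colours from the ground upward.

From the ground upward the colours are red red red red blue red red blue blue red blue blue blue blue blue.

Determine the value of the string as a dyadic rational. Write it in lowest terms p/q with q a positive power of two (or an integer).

-7745/2048

Prefix values for red red red red blue red red blue blue red blue blue blue blue blue via {L|R} + simplicity:
step 1: add red to get r; options L={ (no moves) } R={ 0 } so -1
step 2: add red to get rr; options L={ (no moves) } R={ -1; 0 } so -2
step 3: add red to get rrr; options L={ (no moves) } R={ -2; -1; 0 } so -3
step 4: add red to get rrrr; options L={ (no moves) } R={ -3; -2; -1; 0 } so -4
step 5: add blue to get rrrrb; options L={ -4 } R={ -3; -2; -1; 0 } so -7/2
step 6: add red to get rrrrbr; options L={ -4 } R={ -7/2; -3; -2; -1; 0 } so -15/4
step 7: add red to get rrrrbrr; options L={ -4 } R={ -15/4; -7/2; -3; -2; -1; 0 } so -31/8
step 8: add blue to get rrrrbrrb; options L={ -4; -31/8 } R={ -15/4; -7/2; -3; -2; -1; 0 } so -61/16
step 9: add blue to get rrrrbrrbb; options L={ -4; -31/8; -61/16 } R={ -15/4; -7/2; -3; -2; -1; 0 } so -121/32
step 10: add red to get rrrrbrrbbr; options L={ -4; -31/8; -61/16 } R={ -121/32; -15/4; -7/2; -3; -2; -1; 0 } so -243/64
step 11: add blue to get rrrrbrrbbrb; options L={ -4; -31/8; -61/16; -243/64 } R={ -121/32; -15/4; -7/2; -3; -2; -1; 0 } so -485/128
step 12: add blue to get rrrrbrrbbrbb; options L={ -4; -31/8; -61/16; -243/64; -485/128 } R={ -121/32; -15/4; -7/2; -3; -2; -1; 0 } so -969/256
step 13: add blue to get rrrrbrrbbrbbb; options L={ -4; -31/8; -61/16; -243/64; -485/128; -969/256 } R={ -121/32; -15/4; -7/2; -3; -2; -1; 0 } so -1937/512
step 14: add blue to get rrrrbrrbbrbbbb; options L={ -4; -31/8; -61/16; -243/64; -485/128; -969/256; -1937/512 } R={ -121/32; -15/4; -7/2; -3; -2; -1; 0 } so -3873/1024
step 15: add blue to get rrrrbrrbbrbbbbb; options L={ -4; -31/8; -61/16; -243/64; -485/128; -969/256; -1937/512; -3873/1024 } R={ -121/32; -15/4; -7/2; -3; -2; -1; 0 } so -7745/2048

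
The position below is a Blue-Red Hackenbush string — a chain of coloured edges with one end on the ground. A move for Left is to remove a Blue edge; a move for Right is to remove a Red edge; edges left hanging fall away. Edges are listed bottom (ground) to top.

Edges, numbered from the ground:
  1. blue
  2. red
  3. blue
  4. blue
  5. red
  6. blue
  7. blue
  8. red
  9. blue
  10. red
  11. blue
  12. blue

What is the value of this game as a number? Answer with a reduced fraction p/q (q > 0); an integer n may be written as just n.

1751/2048

Build value(s[:k]) for k = 1..12, string s = blue red blue blue red blue blue red blue red blue blue.
value(b) = { 0 | — } — 1
value(br) = { 0 | 1 } — 1/2
value(brb) = { 0, 1/2 | 1 } — 3/4
value(brbb) = { 0, 1/2, 3/4 | 1 } — 7/8
value(brbbr) = { 0, 1/2, 3/4 | 7/8, 1 } — 13/16
value(brbbrb) = { 0, 1/2, 3/4, 13/16 | 7/8, 1 } — 27/32
value(brbbrbb) = { 0, 1/2, 3/4, 13/16, 27/32 | 7/8, 1 } — 55/64
value(brbbrbbr) = { 0, 1/2, 3/4, 13/16, 27/32 | 55/64, 7/8, 1 } — 109/128
value(brbbrbbrb) = { 0, 1/2, 3/4, 13/16, 27/32, 109/128 | 55/64, 7/8, 1 } — 219/256
value(brbbrbbrbr) = { 0, 1/2, 3/4, 13/16, 27/32, 109/128 | 219/256, 55/64, 7/8, 1 } — 437/512
value(brbbrbbrbrb) = { 0, 1/2, 3/4, 13/16, 27/32, 109/128, 437/512 | 219/256, 55/64, 7/8, 1 } — 875/1024
value(brbbrbbrbrbb) = { 0, 1/2, 3/4, 13/16, 27/32, 109/128, 437/512, 875/1024 | 219/256, 55/64, 7/8, 1 } — 1751/2048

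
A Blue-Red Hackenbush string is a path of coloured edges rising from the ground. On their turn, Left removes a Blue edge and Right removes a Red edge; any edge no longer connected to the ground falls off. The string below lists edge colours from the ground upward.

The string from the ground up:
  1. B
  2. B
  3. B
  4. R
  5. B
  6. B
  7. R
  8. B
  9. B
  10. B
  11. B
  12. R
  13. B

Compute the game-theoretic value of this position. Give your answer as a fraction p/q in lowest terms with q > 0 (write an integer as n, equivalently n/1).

Build value(s[:k]) for k = 1..13, string s = B B B R B B R B B B B R B.
B: Left { 0 }, Right {  } => simplest 1
BB: Left { 0; 1 }, Right {  } => simplest 2
BBB: Left { 0; 1; 2 }, Right {  } => simplest 3
BBBR: Left { 0; 1; 2 }, Right { 3 } => simplest 5/2
BBBRB: Left { 0; 1; 2; 5/2 }, Right { 3 } => simplest 11/4
BBBRBB: Left { 0; 1; 2; 5/2; 11/4 }, Right { 3 } => simplest 23/8
BBBRBBR: Left { 0; 1; 2; 5/2; 11/4 }, Right { 23/8; 3 } => simplest 45/16
BBBRBBRB: Left { 0; 1; 2; 5/2; 11/4; 45/16 }, Right { 23/8; 3 } => simplest 91/32
BBBRBBRBB: Left { 0; 1; 2; 5/2; 11/4; 45/16; 91/32 }, Right { 23/8; 3 } => simplest 183/64
BBBRBBRBBB: Left { 0; 1; 2; 5/2; 11/4; 45/16; 91/32; 183/64 }, Right { 23/8; 3 } => simplest 367/128
BBBRBBRBBBB: Left { 0; 1; 2; 5/2; 11/4; 45/16; 91/32; 183/64; 367/128 }, Right { 23/8; 3 } => simplest 735/256
BBBRBBRBBBBR: Left { 0; 1; 2; 5/2; 11/4; 45/16; 91/32; 183/64; 367/128 }, Right { 735/256; 23/8; 3 } => simplest 1469/512
BBBRBBRBBBBRB: Left { 0; 1; 2; 5/2; 11/4; 45/16; 91/32; 183/64; 367/128; 1469/512 }, Right { 735/256; 23/8; 3 } => simplest 2939/1024

2939/1024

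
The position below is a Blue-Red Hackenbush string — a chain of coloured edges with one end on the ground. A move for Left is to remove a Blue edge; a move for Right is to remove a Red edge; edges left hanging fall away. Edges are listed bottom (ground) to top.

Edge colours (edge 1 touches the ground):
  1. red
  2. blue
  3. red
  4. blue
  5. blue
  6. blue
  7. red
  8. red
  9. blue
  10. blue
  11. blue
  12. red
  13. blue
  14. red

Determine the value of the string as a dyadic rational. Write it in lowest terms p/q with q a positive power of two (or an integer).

val(r) = { — | 0 } — -1
val(rb) = { -1 | 0 } — -1/2
val(rbr) = { -1 | -1/2; 0 } — -3/4
val(rbrb) = { -1; -3/4 | -1/2; 0 } — -5/8
val(rbrbb) = { -1; -3/4; -5/8 | -1/2; 0 } — -9/16
val(rbrbbb) = { -1; -3/4; -5/8; -9/16 | -1/2; 0 } — -17/32
val(rbrbbbr) = { -1; -3/4; -5/8; -9/16 | -17/32; -1/2; 0 } — -35/64
val(rbrbbbrr) = { -1; -3/4; -5/8; -9/16 | -35/64; -17/32; -1/2; 0 } — -71/128
val(rbrbbbrrb) = { -1; -3/4; -5/8; -9/16; -71/128 | -35/64; -17/32; -1/2; 0 } — -141/256
val(rbrbbbrrbb) = { -1; -3/4; -5/8; -9/16; -71/128; -141/256 | -35/64; -17/32; -1/2; 0 } — -281/512
val(rbrbbbrrbbb) = { -1; -3/4; -5/8; -9/16; -71/128; -141/256; -281/512 | -35/64; -17/32; -1/2; 0 } — -561/1024
val(rbrbbbrrbbbr) = { -1; -3/4; -5/8; -9/16; -71/128; -141/256; -281/512 | -561/1024; -35/64; -17/32; -1/2; 0 } — -1123/2048
val(rbrbbbrrbbbrb) = { -1; -3/4; -5/8; -9/16; -71/128; -141/256; -281/512; -1123/2048 | -561/1024; -35/64; -17/32; -1/2; 0 } — -2245/4096
val(rbrbbbrrbbbrbr) = { -1; -3/4; -5/8; -9/16; -71/128; -141/256; -281/512; -1123/2048 | -2245/4096; -561/1024; -35/64; -17/32; -1/2; 0 } — -4491/8192

-4491/8192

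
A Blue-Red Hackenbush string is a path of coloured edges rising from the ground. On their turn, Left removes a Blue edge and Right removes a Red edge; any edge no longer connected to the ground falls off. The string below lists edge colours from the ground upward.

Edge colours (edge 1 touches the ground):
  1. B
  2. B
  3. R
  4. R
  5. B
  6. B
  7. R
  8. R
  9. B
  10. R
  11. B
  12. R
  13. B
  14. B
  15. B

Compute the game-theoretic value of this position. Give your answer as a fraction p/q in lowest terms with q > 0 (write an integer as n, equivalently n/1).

Recurse on prefixes of the 15-edge string B B R R B B R R B R B R B B B:
step 1: add B to get B; options L={ 0 } R={  } → 1
step 2: add B to get BB; options L={ 0, 1 } R={  } → 2
step 3: add R to get BBR; options L={ 0, 1 } R={ 2 } → 3/2
step 4: add R to get BBRR; options L={ 0, 1 } R={ 3/2, 2 } → 5/4
step 5: add B to get BBRRB; options L={ 0, 1, 5/4 } R={ 3/2, 2 } → 11/8
step 6: add B to get BBRRBB; options L={ 0, 1, 5/4, 11/8 } R={ 3/2, 2 } → 23/16
step 7: add R to get BBRRBBR; options L={ 0, 1, 5/4, 11/8 } R={ 23/16, 3/2, 2 } → 45/32
step 8: add R to get BBRRBBRR; options L={ 0, 1, 5/4, 11/8 } R={ 45/32, 23/16, 3/2, 2 } → 89/64
step 9: add B to get BBRRBBRRB; options L={ 0, 1, 5/4, 11/8, 89/64 } R={ 45/32, 23/16, 3/2, 2 } → 179/128
step 10: add R to get BBRRBBRRBR; options L={ 0, 1, 5/4, 11/8, 89/64 } R={ 179/128, 45/32, 23/16, 3/2, 2 } → 357/256
step 11: add B to get BBRRBBRRBRB; options L={ 0, 1, 5/4, 11/8, 89/64, 357/256 } R={ 179/128, 45/32, 23/16, 3/2, 2 } → 715/512
step 12: add R to get BBRRBBRRBRBR; options L={ 0, 1, 5/4, 11/8, 89/64, 357/256 } R={ 715/512, 179/128, 45/32, 23/16, 3/2, 2 } → 1429/1024
step 13: add B to get BBRRBBRRBRBRB; options L={ 0, 1, 5/4, 11/8, 89/64, 357/256, 1429/1024 } R={ 715/512, 179/128, 45/32, 23/16, 3/2, 2 } → 2859/2048
step 14: add B to get BBRRBBRRBRBRBB; options L={ 0, 1, 5/4, 11/8, 89/64, 357/256, 1429/1024, 2859/2048 } R={ 715/512, 179/128, 45/32, 23/16, 3/2, 2 } → 5719/4096
step 15: add B to get BBRRBBRRBRBRBBB; options L={ 0, 1, 5/4, 11/8, 89/64, 357/256, 1429/1024, 2859/2048, 5719/4096 } R={ 715/512, 179/128, 45/32, 23/16, 3/2, 2 } → 11439/8192

11439/8192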